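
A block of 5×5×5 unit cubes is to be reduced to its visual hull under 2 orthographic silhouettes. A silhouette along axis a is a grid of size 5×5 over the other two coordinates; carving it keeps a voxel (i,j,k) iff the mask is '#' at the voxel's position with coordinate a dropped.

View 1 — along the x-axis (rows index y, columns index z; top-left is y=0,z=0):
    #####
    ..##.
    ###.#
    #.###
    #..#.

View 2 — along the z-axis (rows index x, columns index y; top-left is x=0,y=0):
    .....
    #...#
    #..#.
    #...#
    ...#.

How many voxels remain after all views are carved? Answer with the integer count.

full grid |V| = 125
V1 x: intersect with YZ mask (17 set) -- 85 left
V2 z: intersect with XY mask (7 set) -- 27 left

voxel count = 27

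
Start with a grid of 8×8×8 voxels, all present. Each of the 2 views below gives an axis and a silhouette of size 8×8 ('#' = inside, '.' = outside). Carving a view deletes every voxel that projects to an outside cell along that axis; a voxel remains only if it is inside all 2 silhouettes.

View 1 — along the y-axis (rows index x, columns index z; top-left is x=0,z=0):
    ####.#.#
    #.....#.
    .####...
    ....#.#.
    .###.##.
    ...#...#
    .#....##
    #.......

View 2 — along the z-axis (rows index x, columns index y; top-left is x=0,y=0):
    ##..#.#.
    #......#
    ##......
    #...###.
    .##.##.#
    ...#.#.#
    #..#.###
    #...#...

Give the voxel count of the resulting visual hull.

|visual hull| = 92

initial block: 8^3 = 512
[1] y-view keeps 25 columns → grid now 200
[2] z-view keeps 27 columns → grid now 92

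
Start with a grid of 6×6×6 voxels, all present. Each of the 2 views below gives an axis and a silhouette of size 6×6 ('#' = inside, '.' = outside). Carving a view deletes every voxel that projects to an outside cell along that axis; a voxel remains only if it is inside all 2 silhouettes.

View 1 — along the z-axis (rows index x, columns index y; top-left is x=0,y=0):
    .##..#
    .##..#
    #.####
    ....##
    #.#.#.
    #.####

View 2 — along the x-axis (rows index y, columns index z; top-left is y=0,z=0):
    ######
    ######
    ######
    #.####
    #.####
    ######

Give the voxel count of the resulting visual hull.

full grid |V| = 216
after view 1 [z-axis, 21 of 36 cells solid] → remaining = 126
after view 2 [x-axis, 34 of 36 cells solid] → remaining = 120

voxel count = 120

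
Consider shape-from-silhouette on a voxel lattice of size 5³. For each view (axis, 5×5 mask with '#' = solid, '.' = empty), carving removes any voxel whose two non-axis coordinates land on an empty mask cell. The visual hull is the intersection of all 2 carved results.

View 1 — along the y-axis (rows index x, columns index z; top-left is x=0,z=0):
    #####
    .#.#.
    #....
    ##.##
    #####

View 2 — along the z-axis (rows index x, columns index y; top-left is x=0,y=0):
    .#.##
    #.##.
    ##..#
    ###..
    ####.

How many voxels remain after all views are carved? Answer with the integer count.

start: 5×5×5 = 125 voxels
after view 1 [y-axis, 17 of 25 cells solid] → remaining = 85
after view 2 [z-axis, 16 of 25 cells solid] → remaining = 56

|visual hull| = 56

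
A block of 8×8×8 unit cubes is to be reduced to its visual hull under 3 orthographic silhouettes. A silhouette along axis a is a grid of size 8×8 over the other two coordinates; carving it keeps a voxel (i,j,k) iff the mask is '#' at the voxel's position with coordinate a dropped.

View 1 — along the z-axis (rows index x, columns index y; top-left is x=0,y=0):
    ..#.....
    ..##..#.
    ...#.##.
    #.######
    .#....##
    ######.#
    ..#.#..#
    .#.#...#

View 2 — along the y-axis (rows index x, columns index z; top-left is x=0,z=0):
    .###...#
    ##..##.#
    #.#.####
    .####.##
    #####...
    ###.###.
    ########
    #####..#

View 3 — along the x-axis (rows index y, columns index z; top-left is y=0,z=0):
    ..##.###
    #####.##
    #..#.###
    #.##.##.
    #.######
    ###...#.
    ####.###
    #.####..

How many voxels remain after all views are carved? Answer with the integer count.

initial block: 8^3 = 512
  1. axis=2 (XY plane), |mask|=30  ⇒  voxels=240
  2. axis=1 (XZ plane), |mask|=46  ⇒  voxels=178
  3. axis=0 (YZ plane), |mask|=45  ⇒  voxels=120

remaining voxels: 120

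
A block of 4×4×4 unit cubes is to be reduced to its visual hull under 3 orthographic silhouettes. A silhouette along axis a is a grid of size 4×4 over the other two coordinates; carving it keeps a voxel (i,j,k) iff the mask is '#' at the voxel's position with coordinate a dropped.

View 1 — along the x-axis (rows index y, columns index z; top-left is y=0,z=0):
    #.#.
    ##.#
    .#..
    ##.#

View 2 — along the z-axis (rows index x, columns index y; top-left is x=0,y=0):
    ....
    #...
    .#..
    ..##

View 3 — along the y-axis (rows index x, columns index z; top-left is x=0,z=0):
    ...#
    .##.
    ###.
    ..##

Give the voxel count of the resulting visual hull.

remaining voxels: 4

full grid |V| = 64
[1] x-view keeps 9 columns → grid now 36
[2] z-view keeps 4 columns → grid now 9
[3] y-view keeps 8 columns → grid now 4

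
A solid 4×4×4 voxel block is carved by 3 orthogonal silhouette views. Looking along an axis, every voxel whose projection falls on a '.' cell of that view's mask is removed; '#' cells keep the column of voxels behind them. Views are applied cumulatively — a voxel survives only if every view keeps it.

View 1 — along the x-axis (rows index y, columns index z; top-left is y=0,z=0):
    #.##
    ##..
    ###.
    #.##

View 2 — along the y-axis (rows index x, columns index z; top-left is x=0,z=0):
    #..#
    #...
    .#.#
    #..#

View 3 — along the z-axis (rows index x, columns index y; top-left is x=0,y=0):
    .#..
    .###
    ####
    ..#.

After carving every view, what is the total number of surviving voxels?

full grid |V| = 64
V1 x: intersect with YZ mask (11 set) -- 44 left
V2 y: intersect with XZ mask (7 set) -- 20 left
V3 z: intersect with XY mask (9 set) -- 9 left

9 voxels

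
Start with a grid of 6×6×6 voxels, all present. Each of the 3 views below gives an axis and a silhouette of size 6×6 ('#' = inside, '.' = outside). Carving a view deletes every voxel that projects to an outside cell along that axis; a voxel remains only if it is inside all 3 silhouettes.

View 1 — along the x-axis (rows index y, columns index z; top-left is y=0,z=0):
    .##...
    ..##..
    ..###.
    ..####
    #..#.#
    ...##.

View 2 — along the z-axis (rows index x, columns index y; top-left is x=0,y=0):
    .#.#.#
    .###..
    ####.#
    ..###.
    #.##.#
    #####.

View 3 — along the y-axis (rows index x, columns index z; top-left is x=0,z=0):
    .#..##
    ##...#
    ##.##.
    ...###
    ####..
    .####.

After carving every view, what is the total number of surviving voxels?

start: 6×6×6 = 216 voxels
carve view 1 (along x, YZ-mask fill 16/36): 96 voxels remain
carve view 2 (along z, XY-mask fill 23/36): 65 voxels remain
carve view 3 (along y, XZ-mask fill 21/36): 37 voxels remain

|visual hull| = 37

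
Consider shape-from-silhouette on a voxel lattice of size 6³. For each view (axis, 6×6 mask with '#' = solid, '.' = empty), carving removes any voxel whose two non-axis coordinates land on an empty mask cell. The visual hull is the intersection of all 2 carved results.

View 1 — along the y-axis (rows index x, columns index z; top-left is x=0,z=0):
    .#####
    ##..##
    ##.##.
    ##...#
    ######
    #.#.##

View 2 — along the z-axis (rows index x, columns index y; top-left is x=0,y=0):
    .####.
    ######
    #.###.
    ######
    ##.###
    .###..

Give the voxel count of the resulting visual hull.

voxel count = 120

full grid |V| = 216
step 1: project along y, AND mask (26/36) → |grid| = 156
step 2: project along z, AND mask (28/36) → |grid| = 120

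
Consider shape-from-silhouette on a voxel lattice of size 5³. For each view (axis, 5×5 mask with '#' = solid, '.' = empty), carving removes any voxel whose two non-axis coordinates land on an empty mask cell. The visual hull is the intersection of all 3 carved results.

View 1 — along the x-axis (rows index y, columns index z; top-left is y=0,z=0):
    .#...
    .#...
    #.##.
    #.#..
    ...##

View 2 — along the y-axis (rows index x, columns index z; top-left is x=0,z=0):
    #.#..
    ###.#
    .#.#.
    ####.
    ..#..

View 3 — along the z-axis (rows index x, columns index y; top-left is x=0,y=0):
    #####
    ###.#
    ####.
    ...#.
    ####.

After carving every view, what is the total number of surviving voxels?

remaining voxels: 16

before carving: 125 voxels (5×5×5)
V1 x: intersect with YZ mask (9 set) -- 45 left
V2 y: intersect with XZ mask (13 set) -- 25 left
V3 z: intersect with XY mask (18 set) -- 16 left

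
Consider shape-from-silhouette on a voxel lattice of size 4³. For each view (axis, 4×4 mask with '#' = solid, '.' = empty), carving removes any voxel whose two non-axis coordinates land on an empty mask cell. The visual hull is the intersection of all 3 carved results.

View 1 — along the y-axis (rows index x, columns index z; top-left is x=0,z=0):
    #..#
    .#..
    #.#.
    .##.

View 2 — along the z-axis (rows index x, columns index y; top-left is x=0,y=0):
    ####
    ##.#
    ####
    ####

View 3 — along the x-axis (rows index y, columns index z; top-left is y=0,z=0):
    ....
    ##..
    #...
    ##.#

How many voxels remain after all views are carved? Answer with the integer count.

initial block: 4^3 = 64
V1 y: intersect with XZ mask (7 set) -- 28 left
V2 z: intersect with XY mask (15 set) -- 27 left
V3 x: intersect with YZ mask (6 set) -- 11 left

11 voxels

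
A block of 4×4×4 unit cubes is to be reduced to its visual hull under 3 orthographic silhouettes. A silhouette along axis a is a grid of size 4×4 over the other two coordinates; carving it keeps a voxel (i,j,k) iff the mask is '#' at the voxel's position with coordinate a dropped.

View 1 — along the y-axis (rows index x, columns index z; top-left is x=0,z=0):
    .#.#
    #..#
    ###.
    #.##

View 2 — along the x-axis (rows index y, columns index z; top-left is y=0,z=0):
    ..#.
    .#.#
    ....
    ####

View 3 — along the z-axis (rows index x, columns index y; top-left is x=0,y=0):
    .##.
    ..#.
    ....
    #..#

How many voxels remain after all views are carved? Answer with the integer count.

initial block: 4^3 = 64
carve view 1 (along y, XZ-mask fill 10/16): 40 voxels remain
carve view 2 (along x, YZ-mask fill 7/16): 17 voxels remain
carve view 3 (along z, XY-mask fill 5/16): 6 voxels remain

|visual hull| = 6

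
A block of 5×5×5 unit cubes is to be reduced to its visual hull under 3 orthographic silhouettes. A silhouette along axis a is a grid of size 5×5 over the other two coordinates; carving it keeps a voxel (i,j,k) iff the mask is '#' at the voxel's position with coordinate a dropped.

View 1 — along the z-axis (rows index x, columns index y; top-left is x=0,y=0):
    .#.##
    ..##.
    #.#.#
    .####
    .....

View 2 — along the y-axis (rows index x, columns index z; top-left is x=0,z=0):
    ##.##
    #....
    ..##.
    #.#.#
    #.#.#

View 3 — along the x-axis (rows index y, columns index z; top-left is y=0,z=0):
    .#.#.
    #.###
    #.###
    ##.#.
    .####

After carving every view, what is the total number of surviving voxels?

voxel count = 25

before carving: 125 voxels (5×5×5)
step 1: project along z, AND mask (12/25) → |grid| = 60
step 2: project along y, AND mask (13/25) → |grid| = 32
step 3: project along x, AND mask (17/25) → |grid| = 25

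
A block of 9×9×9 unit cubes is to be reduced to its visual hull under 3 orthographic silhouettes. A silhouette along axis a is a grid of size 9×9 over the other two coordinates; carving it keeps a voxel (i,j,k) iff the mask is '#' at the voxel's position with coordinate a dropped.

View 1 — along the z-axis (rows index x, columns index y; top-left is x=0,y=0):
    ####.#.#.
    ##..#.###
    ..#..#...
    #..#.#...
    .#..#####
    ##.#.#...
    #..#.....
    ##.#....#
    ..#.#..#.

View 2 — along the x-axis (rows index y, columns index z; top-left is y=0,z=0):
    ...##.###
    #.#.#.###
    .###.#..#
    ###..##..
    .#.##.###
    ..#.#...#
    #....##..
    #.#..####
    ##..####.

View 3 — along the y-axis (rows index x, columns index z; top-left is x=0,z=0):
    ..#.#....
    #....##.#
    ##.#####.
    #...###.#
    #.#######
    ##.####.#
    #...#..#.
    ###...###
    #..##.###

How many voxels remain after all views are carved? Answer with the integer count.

voxel count = 109

initial block: 9^3 = 729
V1 z: intersect with XY mask (36 set) -- 324 left
V2 x: intersect with YZ mask (45 set) -- 181 left
V3 y: intersect with XZ mask (48 set) -- 109 left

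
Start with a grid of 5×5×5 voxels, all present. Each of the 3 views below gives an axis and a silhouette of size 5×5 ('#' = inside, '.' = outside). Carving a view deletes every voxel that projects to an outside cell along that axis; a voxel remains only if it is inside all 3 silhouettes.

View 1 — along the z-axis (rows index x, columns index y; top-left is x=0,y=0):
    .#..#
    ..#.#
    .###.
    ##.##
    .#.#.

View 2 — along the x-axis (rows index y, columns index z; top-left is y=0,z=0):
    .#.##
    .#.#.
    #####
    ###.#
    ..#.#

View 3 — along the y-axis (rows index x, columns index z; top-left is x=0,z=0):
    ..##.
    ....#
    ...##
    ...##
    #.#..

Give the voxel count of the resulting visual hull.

start: 5×5×5 = 125 voxels
  1. axis=2 (XY plane), |mask|=13  ⇒  voxels=65
  2. axis=0 (YZ plane), |mask|=16  ⇒  voxels=39
  3. axis=1 (XZ plane), |mask|=9  ⇒  voxels=15

|visual hull| = 15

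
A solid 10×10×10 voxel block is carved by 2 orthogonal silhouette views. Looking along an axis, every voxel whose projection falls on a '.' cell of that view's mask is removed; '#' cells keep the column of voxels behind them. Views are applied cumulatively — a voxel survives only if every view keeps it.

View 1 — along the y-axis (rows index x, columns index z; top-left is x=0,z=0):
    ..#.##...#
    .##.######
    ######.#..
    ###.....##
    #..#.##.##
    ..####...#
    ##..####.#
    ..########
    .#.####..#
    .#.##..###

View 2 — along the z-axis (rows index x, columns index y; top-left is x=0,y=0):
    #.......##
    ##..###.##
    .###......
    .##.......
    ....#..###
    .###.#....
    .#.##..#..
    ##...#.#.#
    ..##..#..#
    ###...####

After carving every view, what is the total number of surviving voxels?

full grid |V| = 1000
after view 1 [y-axis, 62 of 100 cells solid] → remaining = 620
after view 2 [z-axis, 43 of 100 cells solid] → remaining = 277

voxel count = 277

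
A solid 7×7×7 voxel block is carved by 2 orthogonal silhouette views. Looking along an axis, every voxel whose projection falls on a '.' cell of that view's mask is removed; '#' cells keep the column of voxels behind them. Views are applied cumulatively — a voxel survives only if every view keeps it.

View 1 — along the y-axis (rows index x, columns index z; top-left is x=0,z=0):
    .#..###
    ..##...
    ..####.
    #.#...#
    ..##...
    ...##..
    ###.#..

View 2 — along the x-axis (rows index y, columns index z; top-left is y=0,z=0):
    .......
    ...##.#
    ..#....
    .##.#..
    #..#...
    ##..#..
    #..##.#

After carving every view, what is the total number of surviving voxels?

start: 7×7×7 = 343 voxels
carve view 1 (along y, XZ-mask fill 21/49): 147 voxels remain
carve view 2 (along x, YZ-mask fill 16/49): 52 voxels remain

remaining voxels: 52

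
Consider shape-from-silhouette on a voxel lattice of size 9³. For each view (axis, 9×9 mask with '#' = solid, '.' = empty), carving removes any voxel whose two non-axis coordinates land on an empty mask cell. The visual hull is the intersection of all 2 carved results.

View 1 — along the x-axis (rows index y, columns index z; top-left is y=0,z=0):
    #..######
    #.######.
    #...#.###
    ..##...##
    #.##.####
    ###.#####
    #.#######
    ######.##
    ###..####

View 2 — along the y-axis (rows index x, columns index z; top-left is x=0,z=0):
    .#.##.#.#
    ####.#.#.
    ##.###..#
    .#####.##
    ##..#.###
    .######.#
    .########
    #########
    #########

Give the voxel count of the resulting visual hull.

|visual hull| = 414

full grid |V| = 729
[1] x-view keeps 61 columns → grid now 549
[2] y-view keeps 63 columns → grid now 414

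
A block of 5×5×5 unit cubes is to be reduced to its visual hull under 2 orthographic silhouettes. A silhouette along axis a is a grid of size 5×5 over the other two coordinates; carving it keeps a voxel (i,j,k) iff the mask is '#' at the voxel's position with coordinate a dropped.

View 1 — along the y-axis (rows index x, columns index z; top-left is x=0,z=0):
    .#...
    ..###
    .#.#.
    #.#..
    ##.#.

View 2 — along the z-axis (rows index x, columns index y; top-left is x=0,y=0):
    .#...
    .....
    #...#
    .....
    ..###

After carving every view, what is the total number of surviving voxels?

start: 5×5×5 = 125 voxels
after view 1 [y-axis, 11 of 25 cells solid] → remaining = 55
after view 2 [z-axis, 6 of 25 cells solid] → remaining = 14

remaining voxels: 14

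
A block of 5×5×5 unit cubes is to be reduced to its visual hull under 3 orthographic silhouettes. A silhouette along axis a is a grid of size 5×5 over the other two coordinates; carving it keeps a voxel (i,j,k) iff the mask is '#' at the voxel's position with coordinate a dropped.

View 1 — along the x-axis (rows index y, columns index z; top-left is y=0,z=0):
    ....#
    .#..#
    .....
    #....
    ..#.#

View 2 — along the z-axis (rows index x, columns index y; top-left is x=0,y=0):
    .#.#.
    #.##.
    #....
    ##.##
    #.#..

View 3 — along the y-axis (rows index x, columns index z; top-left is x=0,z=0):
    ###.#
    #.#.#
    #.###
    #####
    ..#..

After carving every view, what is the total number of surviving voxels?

12 voxels

start: 5×5×5 = 125 voxels
[1] x-view keeps 6 columns → grid now 30
[2] z-view keeps 12 columns → grid now 13
[3] y-view keeps 17 columns → grid now 12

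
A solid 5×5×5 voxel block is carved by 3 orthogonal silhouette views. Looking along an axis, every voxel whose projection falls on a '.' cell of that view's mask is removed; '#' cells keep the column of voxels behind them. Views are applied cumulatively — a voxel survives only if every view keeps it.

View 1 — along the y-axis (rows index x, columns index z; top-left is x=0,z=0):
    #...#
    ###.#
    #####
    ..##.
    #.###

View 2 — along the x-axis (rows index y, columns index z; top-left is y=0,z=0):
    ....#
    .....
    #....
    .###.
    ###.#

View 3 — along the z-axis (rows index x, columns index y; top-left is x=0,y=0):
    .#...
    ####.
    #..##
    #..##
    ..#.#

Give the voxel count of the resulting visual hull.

start: 5×5×5 = 125 voxels
after view 1 [y-axis, 17 of 25 cells solid] → remaining = 85
after view 2 [x-axis, 9 of 25 cells solid] → remaining = 31
after view 3 [z-axis, 13 of 25 cells solid] → remaining = 19

voxel count = 19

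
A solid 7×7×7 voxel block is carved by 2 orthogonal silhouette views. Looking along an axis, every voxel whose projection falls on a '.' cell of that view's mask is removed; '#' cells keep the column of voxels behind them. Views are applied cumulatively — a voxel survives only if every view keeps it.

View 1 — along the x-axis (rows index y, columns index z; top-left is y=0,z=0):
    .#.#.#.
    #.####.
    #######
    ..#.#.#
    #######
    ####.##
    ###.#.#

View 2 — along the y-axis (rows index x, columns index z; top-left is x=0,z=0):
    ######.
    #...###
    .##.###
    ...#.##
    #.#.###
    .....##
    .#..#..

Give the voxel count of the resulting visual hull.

full grid |V| = 343
carve view 1 (along x, YZ-mask fill 36/49): 252 voxels remain
carve view 2 (along y, XZ-mask fill 27/49): 138 voxels remain

138 voxels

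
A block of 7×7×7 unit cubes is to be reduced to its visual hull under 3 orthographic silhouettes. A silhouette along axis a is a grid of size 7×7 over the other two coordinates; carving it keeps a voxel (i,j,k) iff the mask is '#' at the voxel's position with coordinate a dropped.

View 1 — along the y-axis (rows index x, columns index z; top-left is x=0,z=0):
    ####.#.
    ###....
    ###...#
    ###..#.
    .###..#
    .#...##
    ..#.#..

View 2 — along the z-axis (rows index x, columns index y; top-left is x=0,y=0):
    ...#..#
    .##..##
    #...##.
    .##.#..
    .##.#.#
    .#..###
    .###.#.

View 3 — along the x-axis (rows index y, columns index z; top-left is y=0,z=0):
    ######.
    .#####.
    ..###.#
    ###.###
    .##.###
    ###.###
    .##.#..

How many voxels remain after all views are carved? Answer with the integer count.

remaining voxels: 59

start: 7×7×7 = 343 voxels
step 1: project along y, AND mask (25/49) → |grid| = 175
step 2: project along z, AND mask (24/49) → |grid| = 82
step 3: project along x, AND mask (35/49) → |grid| = 59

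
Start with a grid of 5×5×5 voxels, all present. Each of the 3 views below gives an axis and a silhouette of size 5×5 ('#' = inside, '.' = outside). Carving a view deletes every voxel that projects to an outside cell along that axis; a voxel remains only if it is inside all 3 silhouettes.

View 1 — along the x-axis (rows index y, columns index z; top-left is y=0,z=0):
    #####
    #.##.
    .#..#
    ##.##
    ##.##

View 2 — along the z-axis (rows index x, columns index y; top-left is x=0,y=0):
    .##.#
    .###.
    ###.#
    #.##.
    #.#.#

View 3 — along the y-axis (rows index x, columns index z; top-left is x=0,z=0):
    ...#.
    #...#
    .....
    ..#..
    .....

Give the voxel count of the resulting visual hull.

full grid |V| = 125
[1] x-view keeps 18 columns → grid now 90
[2] z-view keeps 16 columns → grid now 54
[3] y-view keeps 4 columns → grid now 7

remaining voxels: 7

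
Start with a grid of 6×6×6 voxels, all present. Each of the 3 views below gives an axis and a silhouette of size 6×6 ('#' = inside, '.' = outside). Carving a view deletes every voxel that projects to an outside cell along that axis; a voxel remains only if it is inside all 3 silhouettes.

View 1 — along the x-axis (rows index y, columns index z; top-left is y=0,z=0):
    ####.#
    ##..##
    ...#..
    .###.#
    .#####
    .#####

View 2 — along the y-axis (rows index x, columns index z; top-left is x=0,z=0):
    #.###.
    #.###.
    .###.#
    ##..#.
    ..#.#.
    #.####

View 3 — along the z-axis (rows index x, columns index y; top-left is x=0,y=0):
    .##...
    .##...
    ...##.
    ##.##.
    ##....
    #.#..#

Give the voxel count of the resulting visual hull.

before carving: 216 voxels (6×6×6)
after view 1 [x-axis, 24 of 36 cells solid] → remaining = 144
after view 2 [y-axis, 22 of 36 cells solid] → remaining = 83
after view 3 [z-axis, 15 of 36 cells solid] → remaining = 33

|visual hull| = 33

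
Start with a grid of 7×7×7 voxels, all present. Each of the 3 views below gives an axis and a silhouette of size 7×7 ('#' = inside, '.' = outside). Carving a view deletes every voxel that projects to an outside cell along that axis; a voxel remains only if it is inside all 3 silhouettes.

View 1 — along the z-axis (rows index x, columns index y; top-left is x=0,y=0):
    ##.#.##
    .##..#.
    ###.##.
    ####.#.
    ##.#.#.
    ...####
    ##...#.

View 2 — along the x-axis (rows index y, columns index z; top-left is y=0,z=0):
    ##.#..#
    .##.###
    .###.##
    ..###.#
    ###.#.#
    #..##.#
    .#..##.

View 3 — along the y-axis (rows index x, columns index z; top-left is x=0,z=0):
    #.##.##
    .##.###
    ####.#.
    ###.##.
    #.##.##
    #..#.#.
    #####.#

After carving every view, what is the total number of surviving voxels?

voxel count = 81

full grid |V| = 343
carve view 1 (along z, XY-mask fill 29/49): 203 voxels remain
carve view 2 (along x, YZ-mask fill 30/49): 125 voxels remain
carve view 3 (along y, XZ-mask fill 34/49): 81 voxels remain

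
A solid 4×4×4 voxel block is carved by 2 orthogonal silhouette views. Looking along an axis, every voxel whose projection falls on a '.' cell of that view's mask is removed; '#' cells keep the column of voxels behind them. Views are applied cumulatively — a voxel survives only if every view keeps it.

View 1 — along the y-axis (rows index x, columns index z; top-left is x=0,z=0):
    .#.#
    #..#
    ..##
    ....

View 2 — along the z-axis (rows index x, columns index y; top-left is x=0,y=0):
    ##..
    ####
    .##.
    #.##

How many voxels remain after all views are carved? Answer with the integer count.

voxel count = 16

start: 4×4×4 = 64 voxels
[1] y-view keeps 6 columns → grid now 24
[2] z-view keeps 11 columns → grid now 16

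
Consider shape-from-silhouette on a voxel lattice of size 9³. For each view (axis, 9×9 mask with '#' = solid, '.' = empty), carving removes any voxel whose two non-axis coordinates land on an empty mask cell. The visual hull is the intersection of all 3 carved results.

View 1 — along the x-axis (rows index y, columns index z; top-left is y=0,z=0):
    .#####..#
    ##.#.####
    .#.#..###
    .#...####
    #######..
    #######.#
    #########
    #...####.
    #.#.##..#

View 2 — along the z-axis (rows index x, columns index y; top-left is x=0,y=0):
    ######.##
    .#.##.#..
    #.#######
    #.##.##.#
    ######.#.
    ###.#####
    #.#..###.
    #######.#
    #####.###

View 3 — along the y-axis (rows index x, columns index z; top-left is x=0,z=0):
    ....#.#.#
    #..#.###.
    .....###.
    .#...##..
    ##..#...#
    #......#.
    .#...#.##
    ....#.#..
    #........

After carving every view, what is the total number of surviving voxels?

|visual hull| = 125

initial block: 9^3 = 729
[1] x-view keeps 57 columns → grid now 513
[2] z-view keeps 62 columns → grid now 393
[3] y-view keeps 27 columns → grid now 125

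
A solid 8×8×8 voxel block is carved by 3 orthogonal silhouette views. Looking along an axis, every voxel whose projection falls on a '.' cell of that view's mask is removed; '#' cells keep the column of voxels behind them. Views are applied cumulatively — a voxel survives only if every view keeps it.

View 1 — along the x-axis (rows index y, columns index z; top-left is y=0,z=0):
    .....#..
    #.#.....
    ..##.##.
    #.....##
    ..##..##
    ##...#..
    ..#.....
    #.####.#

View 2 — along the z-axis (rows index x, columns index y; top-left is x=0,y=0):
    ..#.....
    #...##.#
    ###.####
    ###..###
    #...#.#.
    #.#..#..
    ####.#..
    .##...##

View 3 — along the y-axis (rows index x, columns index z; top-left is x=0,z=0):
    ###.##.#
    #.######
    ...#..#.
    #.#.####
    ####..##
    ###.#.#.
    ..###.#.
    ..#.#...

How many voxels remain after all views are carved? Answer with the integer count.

start: 8×8×8 = 512 voxels
after view 1 [x-axis, 24 of 64 cells solid] → remaining = 192
after view 2 [z-axis, 33 of 64 cells solid] → remaining = 96
after view 3 [y-axis, 38 of 64 cells solid] → remaining = 53

53 voxels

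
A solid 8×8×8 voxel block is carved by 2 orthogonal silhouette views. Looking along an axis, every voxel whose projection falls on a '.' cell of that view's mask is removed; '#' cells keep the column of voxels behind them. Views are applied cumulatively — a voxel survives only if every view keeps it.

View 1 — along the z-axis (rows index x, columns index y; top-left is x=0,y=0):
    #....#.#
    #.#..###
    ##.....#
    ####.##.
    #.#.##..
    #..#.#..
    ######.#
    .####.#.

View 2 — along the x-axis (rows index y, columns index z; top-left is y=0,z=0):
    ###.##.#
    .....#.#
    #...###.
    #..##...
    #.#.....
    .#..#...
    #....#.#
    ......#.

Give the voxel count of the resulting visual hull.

|visual hull| = 113

initial block: 8^3 = 512
after view 1 [z-axis, 36 of 64 cells solid] → remaining = 288
after view 2 [x-axis, 23 of 64 cells solid] → remaining = 113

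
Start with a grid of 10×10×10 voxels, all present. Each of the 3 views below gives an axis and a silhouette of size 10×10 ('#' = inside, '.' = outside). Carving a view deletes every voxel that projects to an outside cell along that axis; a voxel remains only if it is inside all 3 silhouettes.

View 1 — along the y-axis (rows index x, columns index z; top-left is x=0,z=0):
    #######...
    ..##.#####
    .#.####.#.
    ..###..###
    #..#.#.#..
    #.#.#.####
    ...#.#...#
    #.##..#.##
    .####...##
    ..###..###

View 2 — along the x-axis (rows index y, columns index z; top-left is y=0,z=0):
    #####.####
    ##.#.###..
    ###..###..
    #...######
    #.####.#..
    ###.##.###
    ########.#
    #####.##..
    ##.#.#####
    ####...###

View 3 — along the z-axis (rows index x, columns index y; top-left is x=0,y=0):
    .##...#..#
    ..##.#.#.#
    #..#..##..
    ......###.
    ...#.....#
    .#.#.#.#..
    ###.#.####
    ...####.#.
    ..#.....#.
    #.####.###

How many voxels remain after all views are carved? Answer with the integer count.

before carving: 1000 voxels (10×10×10)
  1. axis=1 (XZ plane), |mask|=58  ⇒  voxels=580
  2. axis=0 (YZ plane), |mask|=73  ⇒  voxels=409
  3. axis=2 (XY plane), |mask|=45  ⇒  voxels=178

voxel count = 178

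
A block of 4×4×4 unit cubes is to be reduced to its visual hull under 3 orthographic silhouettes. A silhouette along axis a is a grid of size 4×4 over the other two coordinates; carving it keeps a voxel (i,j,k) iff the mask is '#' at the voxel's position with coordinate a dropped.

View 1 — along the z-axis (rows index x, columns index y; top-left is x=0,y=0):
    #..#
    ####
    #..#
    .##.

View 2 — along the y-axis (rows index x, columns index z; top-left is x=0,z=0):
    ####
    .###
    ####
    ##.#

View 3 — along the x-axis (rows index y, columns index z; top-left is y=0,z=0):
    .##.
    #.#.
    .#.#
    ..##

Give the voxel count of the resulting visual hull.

|visual hull| = 18

initial block: 4^3 = 64
carve view 1 (along z, XY-mask fill 10/16): 40 voxels remain
carve view 2 (along y, XZ-mask fill 14/16): 34 voxels remain
carve view 3 (along x, YZ-mask fill 8/16): 18 voxels remain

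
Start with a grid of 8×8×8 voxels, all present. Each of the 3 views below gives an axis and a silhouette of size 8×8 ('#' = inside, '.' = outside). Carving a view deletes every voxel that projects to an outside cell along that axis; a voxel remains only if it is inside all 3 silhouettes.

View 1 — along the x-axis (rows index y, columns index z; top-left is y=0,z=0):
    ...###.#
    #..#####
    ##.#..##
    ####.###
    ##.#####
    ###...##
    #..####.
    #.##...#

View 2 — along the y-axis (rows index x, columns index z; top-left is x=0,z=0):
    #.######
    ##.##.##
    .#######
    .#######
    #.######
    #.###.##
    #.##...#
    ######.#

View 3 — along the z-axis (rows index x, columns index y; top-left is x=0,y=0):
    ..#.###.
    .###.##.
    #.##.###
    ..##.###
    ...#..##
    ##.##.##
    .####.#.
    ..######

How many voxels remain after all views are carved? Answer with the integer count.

initial block: 8^3 = 512
  1. axis=0 (YZ plane), |mask|=43  ⇒  voxels=344
  2. axis=1 (XZ plane), |mask|=51  ⇒  voxels=280
  3. axis=2 (XY plane), |mask|=40  ⇒  voxels=172

voxel count = 172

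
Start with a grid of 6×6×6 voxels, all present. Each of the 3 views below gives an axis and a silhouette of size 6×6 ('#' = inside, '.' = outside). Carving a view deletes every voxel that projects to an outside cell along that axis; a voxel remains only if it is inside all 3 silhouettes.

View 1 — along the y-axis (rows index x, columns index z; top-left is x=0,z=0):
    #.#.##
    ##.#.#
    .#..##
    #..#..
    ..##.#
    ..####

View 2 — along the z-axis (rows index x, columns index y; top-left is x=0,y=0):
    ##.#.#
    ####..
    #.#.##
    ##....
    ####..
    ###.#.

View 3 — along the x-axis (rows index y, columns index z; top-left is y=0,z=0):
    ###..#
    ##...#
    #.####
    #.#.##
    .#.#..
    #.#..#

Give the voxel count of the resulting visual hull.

remaining voxels: 47

start: 6×6×6 = 216 voxels
step 1: project along y, AND mask (20/36) → |grid| = 120
step 2: project along z, AND mask (22/36) → |grid| = 76
step 3: project along x, AND mask (21/36) → |grid| = 47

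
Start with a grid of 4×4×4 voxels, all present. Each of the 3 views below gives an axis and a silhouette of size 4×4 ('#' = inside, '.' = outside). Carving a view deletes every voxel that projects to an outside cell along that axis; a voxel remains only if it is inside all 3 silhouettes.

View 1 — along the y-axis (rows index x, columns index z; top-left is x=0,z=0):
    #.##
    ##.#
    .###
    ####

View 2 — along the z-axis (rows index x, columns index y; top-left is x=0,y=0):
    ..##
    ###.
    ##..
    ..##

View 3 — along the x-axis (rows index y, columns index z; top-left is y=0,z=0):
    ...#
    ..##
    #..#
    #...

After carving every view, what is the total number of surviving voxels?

voxel count = 13

start: 4×4×4 = 64 voxels
[1] y-view keeps 13 columns → grid now 52
[2] z-view keeps 9 columns → grid now 29
[3] x-view keeps 6 columns → grid now 13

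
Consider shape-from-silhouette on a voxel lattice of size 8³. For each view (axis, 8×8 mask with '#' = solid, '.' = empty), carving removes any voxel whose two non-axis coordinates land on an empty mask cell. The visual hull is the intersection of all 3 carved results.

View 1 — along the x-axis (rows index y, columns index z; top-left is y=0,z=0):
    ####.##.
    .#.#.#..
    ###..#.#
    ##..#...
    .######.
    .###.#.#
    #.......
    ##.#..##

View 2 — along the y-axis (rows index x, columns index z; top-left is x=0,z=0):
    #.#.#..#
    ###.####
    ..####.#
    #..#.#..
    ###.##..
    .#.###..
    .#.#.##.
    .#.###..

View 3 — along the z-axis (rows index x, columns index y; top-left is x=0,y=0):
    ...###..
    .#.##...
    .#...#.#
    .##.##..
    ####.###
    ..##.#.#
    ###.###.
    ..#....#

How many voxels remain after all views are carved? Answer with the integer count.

full grid |V| = 512
step 1: project along x, AND mask (34/64) → |grid| = 272
step 2: project along y, AND mask (36/64) → |grid| = 158
step 3: project along z, AND mask (32/64) → |grid| = 80

remaining voxels: 80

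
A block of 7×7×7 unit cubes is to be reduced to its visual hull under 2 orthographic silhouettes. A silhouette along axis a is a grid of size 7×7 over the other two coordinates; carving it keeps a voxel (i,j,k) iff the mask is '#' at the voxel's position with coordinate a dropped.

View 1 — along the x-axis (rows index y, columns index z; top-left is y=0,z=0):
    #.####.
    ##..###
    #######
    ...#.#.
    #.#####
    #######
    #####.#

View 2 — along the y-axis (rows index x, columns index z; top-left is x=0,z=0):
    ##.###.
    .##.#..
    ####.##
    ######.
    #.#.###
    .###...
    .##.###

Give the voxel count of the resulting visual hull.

initial block: 7^3 = 343
carve view 1 (along x, YZ-mask fill 38/49): 266 voxels remain
carve view 2 (along y, XZ-mask fill 33/49): 177 voxels remain

177 voxels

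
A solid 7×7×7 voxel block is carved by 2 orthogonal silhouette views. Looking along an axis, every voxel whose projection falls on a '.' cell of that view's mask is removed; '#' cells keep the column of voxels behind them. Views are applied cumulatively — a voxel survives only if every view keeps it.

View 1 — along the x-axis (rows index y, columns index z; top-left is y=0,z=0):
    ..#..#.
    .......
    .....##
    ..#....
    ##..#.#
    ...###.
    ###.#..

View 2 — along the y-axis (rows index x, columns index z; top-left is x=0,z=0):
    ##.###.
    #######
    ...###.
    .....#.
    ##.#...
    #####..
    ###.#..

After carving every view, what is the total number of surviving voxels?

voxel count = 63

start: 7×7×7 = 343 voxels
  1. axis=0 (YZ plane), |mask|=16  ⇒  voxels=112
  2. axis=1 (XZ plane), |mask|=28  ⇒  voxels=63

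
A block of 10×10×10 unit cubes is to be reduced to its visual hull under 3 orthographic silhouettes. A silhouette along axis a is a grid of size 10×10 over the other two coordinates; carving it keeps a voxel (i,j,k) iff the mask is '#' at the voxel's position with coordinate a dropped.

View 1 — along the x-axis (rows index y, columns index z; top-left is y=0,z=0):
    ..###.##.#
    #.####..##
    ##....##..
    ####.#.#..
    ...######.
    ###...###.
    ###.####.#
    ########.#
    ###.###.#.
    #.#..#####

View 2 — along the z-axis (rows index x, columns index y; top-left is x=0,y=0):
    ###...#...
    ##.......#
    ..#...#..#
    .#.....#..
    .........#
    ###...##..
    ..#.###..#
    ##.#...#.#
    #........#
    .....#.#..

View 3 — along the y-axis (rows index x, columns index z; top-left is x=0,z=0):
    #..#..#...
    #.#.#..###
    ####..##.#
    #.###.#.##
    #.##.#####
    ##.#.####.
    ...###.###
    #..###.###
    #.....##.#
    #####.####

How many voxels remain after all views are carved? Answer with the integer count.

start: 10×10×10 = 1000 voxels
carve view 1 (along x, YZ-mask fill 66/100): 660 voxels remain
carve view 2 (along z, XY-mask fill 32/100): 215 voxels remain
carve view 3 (along y, XZ-mask fill 64/100): 140 voxels remain

140 voxels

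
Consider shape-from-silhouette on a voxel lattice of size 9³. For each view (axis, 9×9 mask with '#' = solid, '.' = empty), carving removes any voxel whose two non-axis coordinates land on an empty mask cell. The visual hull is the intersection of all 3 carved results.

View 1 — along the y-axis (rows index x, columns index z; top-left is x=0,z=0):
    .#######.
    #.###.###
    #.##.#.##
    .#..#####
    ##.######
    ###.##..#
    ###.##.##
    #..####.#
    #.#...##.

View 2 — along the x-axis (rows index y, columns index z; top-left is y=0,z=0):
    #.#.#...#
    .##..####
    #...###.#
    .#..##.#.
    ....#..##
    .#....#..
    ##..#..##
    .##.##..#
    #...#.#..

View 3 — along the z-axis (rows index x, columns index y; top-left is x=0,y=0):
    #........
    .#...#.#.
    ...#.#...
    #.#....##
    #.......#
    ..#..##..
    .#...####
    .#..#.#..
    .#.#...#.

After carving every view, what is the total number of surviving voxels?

initial block: 9^3 = 729
[1] y-view keeps 57 columns → grid now 513
[2] x-view keeps 37 columns → grid now 242
[3] z-view keeps 26 columns → grid now 70

remaining voxels: 70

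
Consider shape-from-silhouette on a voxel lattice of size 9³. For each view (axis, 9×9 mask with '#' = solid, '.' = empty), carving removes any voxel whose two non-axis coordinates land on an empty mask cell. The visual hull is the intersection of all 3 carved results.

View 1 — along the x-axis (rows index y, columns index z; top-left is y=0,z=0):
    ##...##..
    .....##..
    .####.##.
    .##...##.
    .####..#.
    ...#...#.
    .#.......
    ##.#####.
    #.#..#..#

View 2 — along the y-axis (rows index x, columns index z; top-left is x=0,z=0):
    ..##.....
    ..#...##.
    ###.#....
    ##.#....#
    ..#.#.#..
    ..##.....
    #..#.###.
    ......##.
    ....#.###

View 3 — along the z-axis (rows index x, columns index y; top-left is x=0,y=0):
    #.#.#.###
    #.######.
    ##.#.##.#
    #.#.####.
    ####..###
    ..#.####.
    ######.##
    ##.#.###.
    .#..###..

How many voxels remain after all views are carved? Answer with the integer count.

start: 9×9×9 = 729 voxels
V1 x: intersect with YZ mask (35 set) -- 315 left
V2 y: intersect with XZ mask (29 set) -- 117 left
V3 z: intersect with XY mask (55 set) -- 84 left

remaining voxels: 84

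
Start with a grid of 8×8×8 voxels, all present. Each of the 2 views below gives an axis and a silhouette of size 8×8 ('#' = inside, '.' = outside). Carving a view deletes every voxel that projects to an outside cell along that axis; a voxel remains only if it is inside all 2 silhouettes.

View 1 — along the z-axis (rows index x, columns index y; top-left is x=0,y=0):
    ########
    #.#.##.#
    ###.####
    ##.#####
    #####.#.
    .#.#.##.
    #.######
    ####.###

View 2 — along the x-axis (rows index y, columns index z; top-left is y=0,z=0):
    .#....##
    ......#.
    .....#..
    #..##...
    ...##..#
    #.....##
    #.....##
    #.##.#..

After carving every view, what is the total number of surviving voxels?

remaining voxels: 135

full grid |V| = 512
  1. axis=2 (XY plane), |mask|=51  ⇒  voxels=408
  2. axis=0 (YZ plane), |mask|=21  ⇒  voxels=135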